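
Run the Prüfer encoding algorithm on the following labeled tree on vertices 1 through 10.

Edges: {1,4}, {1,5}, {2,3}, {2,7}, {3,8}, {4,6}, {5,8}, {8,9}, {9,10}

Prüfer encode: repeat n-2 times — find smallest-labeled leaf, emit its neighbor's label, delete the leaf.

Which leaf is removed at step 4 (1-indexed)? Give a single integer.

Answer: 5

Derivation:
Step 1: current leaves = {6,7,10}. Remove leaf 6 (neighbor: 4).
Step 2: current leaves = {4,7,10}. Remove leaf 4 (neighbor: 1).
Step 3: current leaves = {1,7,10}. Remove leaf 1 (neighbor: 5).
Step 4: current leaves = {5,7,10}. Remove leaf 5 (neighbor: 8).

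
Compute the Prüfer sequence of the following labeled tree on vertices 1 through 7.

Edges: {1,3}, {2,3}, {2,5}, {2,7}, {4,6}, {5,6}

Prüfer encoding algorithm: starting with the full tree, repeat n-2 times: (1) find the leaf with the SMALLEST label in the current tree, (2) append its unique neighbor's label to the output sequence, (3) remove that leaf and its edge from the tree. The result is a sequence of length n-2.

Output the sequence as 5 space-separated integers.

Answer: 3 2 6 5 2

Derivation:
Step 1: leaves = {1,4,7}. Remove smallest leaf 1, emit neighbor 3.
Step 2: leaves = {3,4,7}. Remove smallest leaf 3, emit neighbor 2.
Step 3: leaves = {4,7}. Remove smallest leaf 4, emit neighbor 6.
Step 4: leaves = {6,7}. Remove smallest leaf 6, emit neighbor 5.
Step 5: leaves = {5,7}. Remove smallest leaf 5, emit neighbor 2.
Done: 2 vertices remain (2, 7). Sequence = [3 2 6 5 2]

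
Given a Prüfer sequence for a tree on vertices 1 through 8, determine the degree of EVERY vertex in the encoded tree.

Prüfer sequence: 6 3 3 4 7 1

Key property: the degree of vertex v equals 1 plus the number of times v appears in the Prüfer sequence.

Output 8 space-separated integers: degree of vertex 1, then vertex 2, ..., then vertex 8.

Answer: 2 1 3 2 1 2 2 1

Derivation:
p_1 = 6: count[6] becomes 1
p_2 = 3: count[3] becomes 1
p_3 = 3: count[3] becomes 2
p_4 = 4: count[4] becomes 1
p_5 = 7: count[7] becomes 1
p_6 = 1: count[1] becomes 1
Degrees (1 + count): deg[1]=1+1=2, deg[2]=1+0=1, deg[3]=1+2=3, deg[4]=1+1=2, deg[5]=1+0=1, deg[6]=1+1=2, deg[7]=1+1=2, deg[8]=1+0=1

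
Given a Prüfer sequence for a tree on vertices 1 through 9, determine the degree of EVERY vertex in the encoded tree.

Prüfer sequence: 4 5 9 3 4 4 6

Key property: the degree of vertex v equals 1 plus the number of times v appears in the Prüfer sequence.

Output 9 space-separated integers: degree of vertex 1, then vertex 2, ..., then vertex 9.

Answer: 1 1 2 4 2 2 1 1 2

Derivation:
p_1 = 4: count[4] becomes 1
p_2 = 5: count[5] becomes 1
p_3 = 9: count[9] becomes 1
p_4 = 3: count[3] becomes 1
p_5 = 4: count[4] becomes 2
p_6 = 4: count[4] becomes 3
p_7 = 6: count[6] becomes 1
Degrees (1 + count): deg[1]=1+0=1, deg[2]=1+0=1, deg[3]=1+1=2, deg[4]=1+3=4, deg[5]=1+1=2, deg[6]=1+1=2, deg[7]=1+0=1, deg[8]=1+0=1, deg[9]=1+1=2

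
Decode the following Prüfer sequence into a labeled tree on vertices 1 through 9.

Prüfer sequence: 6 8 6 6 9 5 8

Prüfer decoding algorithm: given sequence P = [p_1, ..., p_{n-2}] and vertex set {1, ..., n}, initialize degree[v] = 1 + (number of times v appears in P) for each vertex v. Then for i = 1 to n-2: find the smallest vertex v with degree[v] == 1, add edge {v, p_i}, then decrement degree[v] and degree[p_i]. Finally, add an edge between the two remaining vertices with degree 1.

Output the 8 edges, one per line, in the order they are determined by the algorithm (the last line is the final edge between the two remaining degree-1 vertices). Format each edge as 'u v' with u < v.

Initial degrees: {1:1, 2:1, 3:1, 4:1, 5:2, 6:4, 7:1, 8:3, 9:2}
Step 1: smallest deg-1 vertex = 1, p_1 = 6. Add edge {1,6}. Now deg[1]=0, deg[6]=3.
Step 2: smallest deg-1 vertex = 2, p_2 = 8. Add edge {2,8}. Now deg[2]=0, deg[8]=2.
Step 3: smallest deg-1 vertex = 3, p_3 = 6. Add edge {3,6}. Now deg[3]=0, deg[6]=2.
Step 4: smallest deg-1 vertex = 4, p_4 = 6. Add edge {4,6}. Now deg[4]=0, deg[6]=1.
Step 5: smallest deg-1 vertex = 6, p_5 = 9. Add edge {6,9}. Now deg[6]=0, deg[9]=1.
Step 6: smallest deg-1 vertex = 7, p_6 = 5. Add edge {5,7}. Now deg[7]=0, deg[5]=1.
Step 7: smallest deg-1 vertex = 5, p_7 = 8. Add edge {5,8}. Now deg[5]=0, deg[8]=1.
Final: two remaining deg-1 vertices are 8, 9. Add edge {8,9}.

Answer: 1 6
2 8
3 6
4 6
6 9
5 7
5 8
8 9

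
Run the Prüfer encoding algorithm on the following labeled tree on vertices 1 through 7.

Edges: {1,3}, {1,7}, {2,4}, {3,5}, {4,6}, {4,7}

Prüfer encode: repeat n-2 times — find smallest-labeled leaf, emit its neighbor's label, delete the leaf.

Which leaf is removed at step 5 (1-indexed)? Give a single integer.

Answer: 6

Derivation:
Step 1: current leaves = {2,5,6}. Remove leaf 2 (neighbor: 4).
Step 2: current leaves = {5,6}. Remove leaf 5 (neighbor: 3).
Step 3: current leaves = {3,6}. Remove leaf 3 (neighbor: 1).
Step 4: current leaves = {1,6}. Remove leaf 1 (neighbor: 7).
Step 5: current leaves = {6,7}. Remove leaf 6 (neighbor: 4).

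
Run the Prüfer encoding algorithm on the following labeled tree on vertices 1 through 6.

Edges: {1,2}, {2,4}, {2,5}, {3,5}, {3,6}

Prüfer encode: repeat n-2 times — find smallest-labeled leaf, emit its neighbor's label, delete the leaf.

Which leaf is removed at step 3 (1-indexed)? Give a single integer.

Step 1: current leaves = {1,4,6}. Remove leaf 1 (neighbor: 2).
Step 2: current leaves = {4,6}. Remove leaf 4 (neighbor: 2).
Step 3: current leaves = {2,6}. Remove leaf 2 (neighbor: 5).

Answer: 2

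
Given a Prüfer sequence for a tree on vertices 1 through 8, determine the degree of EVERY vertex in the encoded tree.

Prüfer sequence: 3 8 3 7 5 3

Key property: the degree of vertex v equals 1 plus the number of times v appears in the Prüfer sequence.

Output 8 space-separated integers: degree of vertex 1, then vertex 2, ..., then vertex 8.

p_1 = 3: count[3] becomes 1
p_2 = 8: count[8] becomes 1
p_3 = 3: count[3] becomes 2
p_4 = 7: count[7] becomes 1
p_5 = 5: count[5] becomes 1
p_6 = 3: count[3] becomes 3
Degrees (1 + count): deg[1]=1+0=1, deg[2]=1+0=1, deg[3]=1+3=4, deg[4]=1+0=1, deg[5]=1+1=2, deg[6]=1+0=1, deg[7]=1+1=2, deg[8]=1+1=2

Answer: 1 1 4 1 2 1 2 2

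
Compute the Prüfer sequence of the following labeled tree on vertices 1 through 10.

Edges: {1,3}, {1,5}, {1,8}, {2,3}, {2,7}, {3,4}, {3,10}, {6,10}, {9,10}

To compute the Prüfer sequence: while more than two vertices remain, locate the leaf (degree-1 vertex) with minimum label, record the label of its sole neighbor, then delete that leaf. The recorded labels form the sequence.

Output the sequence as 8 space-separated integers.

Answer: 3 1 10 2 3 1 3 10

Derivation:
Step 1: leaves = {4,5,6,7,8,9}. Remove smallest leaf 4, emit neighbor 3.
Step 2: leaves = {5,6,7,8,9}. Remove smallest leaf 5, emit neighbor 1.
Step 3: leaves = {6,7,8,9}. Remove smallest leaf 6, emit neighbor 10.
Step 4: leaves = {7,8,9}. Remove smallest leaf 7, emit neighbor 2.
Step 5: leaves = {2,8,9}. Remove smallest leaf 2, emit neighbor 3.
Step 6: leaves = {8,9}. Remove smallest leaf 8, emit neighbor 1.
Step 7: leaves = {1,9}. Remove smallest leaf 1, emit neighbor 3.
Step 8: leaves = {3,9}. Remove smallest leaf 3, emit neighbor 10.
Done: 2 vertices remain (9, 10). Sequence = [3 1 10 2 3 1 3 10]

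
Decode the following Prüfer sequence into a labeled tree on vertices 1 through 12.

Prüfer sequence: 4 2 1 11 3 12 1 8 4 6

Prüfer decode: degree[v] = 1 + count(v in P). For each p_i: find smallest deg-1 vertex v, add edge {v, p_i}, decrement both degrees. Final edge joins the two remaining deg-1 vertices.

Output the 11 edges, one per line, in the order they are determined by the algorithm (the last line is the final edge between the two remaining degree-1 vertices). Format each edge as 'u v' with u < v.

Answer: 4 5
2 7
1 2
9 11
3 10
3 12
1 11
1 8
4 8
4 6
6 12

Derivation:
Initial degrees: {1:3, 2:2, 3:2, 4:3, 5:1, 6:2, 7:1, 8:2, 9:1, 10:1, 11:2, 12:2}
Step 1: smallest deg-1 vertex = 5, p_1 = 4. Add edge {4,5}. Now deg[5]=0, deg[4]=2.
Step 2: smallest deg-1 vertex = 7, p_2 = 2. Add edge {2,7}. Now deg[7]=0, deg[2]=1.
Step 3: smallest deg-1 vertex = 2, p_3 = 1. Add edge {1,2}. Now deg[2]=0, deg[1]=2.
Step 4: smallest deg-1 vertex = 9, p_4 = 11. Add edge {9,11}. Now deg[9]=0, deg[11]=1.
Step 5: smallest deg-1 vertex = 10, p_5 = 3. Add edge {3,10}. Now deg[10]=0, deg[3]=1.
Step 6: smallest deg-1 vertex = 3, p_6 = 12. Add edge {3,12}. Now deg[3]=0, deg[12]=1.
Step 7: smallest deg-1 vertex = 11, p_7 = 1. Add edge {1,11}. Now deg[11]=0, deg[1]=1.
Step 8: smallest deg-1 vertex = 1, p_8 = 8. Add edge {1,8}. Now deg[1]=0, deg[8]=1.
Step 9: smallest deg-1 vertex = 8, p_9 = 4. Add edge {4,8}. Now deg[8]=0, deg[4]=1.
Step 10: smallest deg-1 vertex = 4, p_10 = 6. Add edge {4,6}. Now deg[4]=0, deg[6]=1.
Final: two remaining deg-1 vertices are 6, 12. Add edge {6,12}.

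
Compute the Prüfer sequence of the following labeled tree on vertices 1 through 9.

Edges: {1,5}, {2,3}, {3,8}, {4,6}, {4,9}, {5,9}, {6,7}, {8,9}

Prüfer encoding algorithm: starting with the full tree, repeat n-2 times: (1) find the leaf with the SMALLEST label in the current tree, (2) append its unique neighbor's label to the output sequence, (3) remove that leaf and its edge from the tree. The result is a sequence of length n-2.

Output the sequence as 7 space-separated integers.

Answer: 5 3 8 9 6 4 9

Derivation:
Step 1: leaves = {1,2,7}. Remove smallest leaf 1, emit neighbor 5.
Step 2: leaves = {2,5,7}. Remove smallest leaf 2, emit neighbor 3.
Step 3: leaves = {3,5,7}. Remove smallest leaf 3, emit neighbor 8.
Step 4: leaves = {5,7,8}. Remove smallest leaf 5, emit neighbor 9.
Step 5: leaves = {7,8}. Remove smallest leaf 7, emit neighbor 6.
Step 6: leaves = {6,8}. Remove smallest leaf 6, emit neighbor 4.
Step 7: leaves = {4,8}. Remove smallest leaf 4, emit neighbor 9.
Done: 2 vertices remain (8, 9). Sequence = [5 3 8 9 6 4 9]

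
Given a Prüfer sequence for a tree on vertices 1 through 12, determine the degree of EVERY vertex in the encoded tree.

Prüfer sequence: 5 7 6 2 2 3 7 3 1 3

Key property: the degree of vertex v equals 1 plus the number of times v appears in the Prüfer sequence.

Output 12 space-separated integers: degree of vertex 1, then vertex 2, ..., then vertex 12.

Answer: 2 3 4 1 2 2 3 1 1 1 1 1

Derivation:
p_1 = 5: count[5] becomes 1
p_2 = 7: count[7] becomes 1
p_3 = 6: count[6] becomes 1
p_4 = 2: count[2] becomes 1
p_5 = 2: count[2] becomes 2
p_6 = 3: count[3] becomes 1
p_7 = 7: count[7] becomes 2
p_8 = 3: count[3] becomes 2
p_9 = 1: count[1] becomes 1
p_10 = 3: count[3] becomes 3
Degrees (1 + count): deg[1]=1+1=2, deg[2]=1+2=3, deg[3]=1+3=4, deg[4]=1+0=1, deg[5]=1+1=2, deg[6]=1+1=2, deg[7]=1+2=3, deg[8]=1+0=1, deg[9]=1+0=1, deg[10]=1+0=1, deg[11]=1+0=1, deg[12]=1+0=1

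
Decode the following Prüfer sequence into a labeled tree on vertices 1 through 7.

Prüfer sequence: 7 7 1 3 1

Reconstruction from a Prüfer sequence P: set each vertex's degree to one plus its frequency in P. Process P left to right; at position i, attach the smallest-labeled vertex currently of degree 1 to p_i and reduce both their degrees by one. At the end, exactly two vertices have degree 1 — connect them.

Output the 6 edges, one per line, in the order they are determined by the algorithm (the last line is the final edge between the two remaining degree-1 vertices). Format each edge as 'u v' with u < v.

Initial degrees: {1:3, 2:1, 3:2, 4:1, 5:1, 6:1, 7:3}
Step 1: smallest deg-1 vertex = 2, p_1 = 7. Add edge {2,7}. Now deg[2]=0, deg[7]=2.
Step 2: smallest deg-1 vertex = 4, p_2 = 7. Add edge {4,7}. Now deg[4]=0, deg[7]=1.
Step 3: smallest deg-1 vertex = 5, p_3 = 1. Add edge {1,5}. Now deg[5]=0, deg[1]=2.
Step 4: smallest deg-1 vertex = 6, p_4 = 3. Add edge {3,6}. Now deg[6]=0, deg[3]=1.
Step 5: smallest deg-1 vertex = 3, p_5 = 1. Add edge {1,3}. Now deg[3]=0, deg[1]=1.
Final: two remaining deg-1 vertices are 1, 7. Add edge {1,7}.

Answer: 2 7
4 7
1 5
3 6
1 3
1 7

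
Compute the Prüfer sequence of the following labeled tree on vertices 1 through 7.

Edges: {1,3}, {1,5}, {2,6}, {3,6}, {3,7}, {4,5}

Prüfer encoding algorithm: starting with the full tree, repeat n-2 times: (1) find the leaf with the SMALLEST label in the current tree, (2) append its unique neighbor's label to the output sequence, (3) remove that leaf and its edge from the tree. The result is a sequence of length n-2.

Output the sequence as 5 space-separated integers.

Step 1: leaves = {2,4,7}. Remove smallest leaf 2, emit neighbor 6.
Step 2: leaves = {4,6,7}. Remove smallest leaf 4, emit neighbor 5.
Step 3: leaves = {5,6,7}. Remove smallest leaf 5, emit neighbor 1.
Step 4: leaves = {1,6,7}. Remove smallest leaf 1, emit neighbor 3.
Step 5: leaves = {6,7}. Remove smallest leaf 6, emit neighbor 3.
Done: 2 vertices remain (3, 7). Sequence = [6 5 1 3 3]

Answer: 6 5 1 3 3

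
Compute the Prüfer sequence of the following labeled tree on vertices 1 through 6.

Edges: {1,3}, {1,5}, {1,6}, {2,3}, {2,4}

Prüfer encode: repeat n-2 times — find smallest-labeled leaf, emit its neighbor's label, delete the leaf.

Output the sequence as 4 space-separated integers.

Answer: 2 3 1 1

Derivation:
Step 1: leaves = {4,5,6}. Remove smallest leaf 4, emit neighbor 2.
Step 2: leaves = {2,5,6}. Remove smallest leaf 2, emit neighbor 3.
Step 3: leaves = {3,5,6}. Remove smallest leaf 3, emit neighbor 1.
Step 4: leaves = {5,6}. Remove smallest leaf 5, emit neighbor 1.
Done: 2 vertices remain (1, 6). Sequence = [2 3 1 1]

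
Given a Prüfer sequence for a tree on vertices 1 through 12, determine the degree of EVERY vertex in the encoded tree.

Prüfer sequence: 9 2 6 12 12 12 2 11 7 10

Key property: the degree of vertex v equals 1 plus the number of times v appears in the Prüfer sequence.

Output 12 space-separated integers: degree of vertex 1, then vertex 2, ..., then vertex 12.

Answer: 1 3 1 1 1 2 2 1 2 2 2 4

Derivation:
p_1 = 9: count[9] becomes 1
p_2 = 2: count[2] becomes 1
p_3 = 6: count[6] becomes 1
p_4 = 12: count[12] becomes 1
p_5 = 12: count[12] becomes 2
p_6 = 12: count[12] becomes 3
p_7 = 2: count[2] becomes 2
p_8 = 11: count[11] becomes 1
p_9 = 7: count[7] becomes 1
p_10 = 10: count[10] becomes 1
Degrees (1 + count): deg[1]=1+0=1, deg[2]=1+2=3, deg[3]=1+0=1, deg[4]=1+0=1, deg[5]=1+0=1, deg[6]=1+1=2, deg[7]=1+1=2, deg[8]=1+0=1, deg[9]=1+1=2, deg[10]=1+1=2, deg[11]=1+1=2, deg[12]=1+3=4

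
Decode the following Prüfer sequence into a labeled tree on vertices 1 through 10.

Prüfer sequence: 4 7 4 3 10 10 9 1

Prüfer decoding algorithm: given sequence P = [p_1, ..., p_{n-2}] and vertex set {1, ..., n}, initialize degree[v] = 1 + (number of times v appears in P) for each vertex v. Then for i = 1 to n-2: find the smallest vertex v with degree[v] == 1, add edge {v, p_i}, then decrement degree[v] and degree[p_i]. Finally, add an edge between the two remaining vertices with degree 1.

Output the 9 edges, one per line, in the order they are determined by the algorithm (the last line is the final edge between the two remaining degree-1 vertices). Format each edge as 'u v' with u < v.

Initial degrees: {1:2, 2:1, 3:2, 4:3, 5:1, 6:1, 7:2, 8:1, 9:2, 10:3}
Step 1: smallest deg-1 vertex = 2, p_1 = 4. Add edge {2,4}. Now deg[2]=0, deg[4]=2.
Step 2: smallest deg-1 vertex = 5, p_2 = 7. Add edge {5,7}. Now deg[5]=0, deg[7]=1.
Step 3: smallest deg-1 vertex = 6, p_3 = 4. Add edge {4,6}. Now deg[6]=0, deg[4]=1.
Step 4: smallest deg-1 vertex = 4, p_4 = 3. Add edge {3,4}. Now deg[4]=0, deg[3]=1.
Step 5: smallest deg-1 vertex = 3, p_5 = 10. Add edge {3,10}. Now deg[3]=0, deg[10]=2.
Step 6: smallest deg-1 vertex = 7, p_6 = 10. Add edge {7,10}. Now deg[7]=0, deg[10]=1.
Step 7: smallest deg-1 vertex = 8, p_7 = 9. Add edge {8,9}. Now deg[8]=0, deg[9]=1.
Step 8: smallest deg-1 vertex = 9, p_8 = 1. Add edge {1,9}. Now deg[9]=0, deg[1]=1.
Final: two remaining deg-1 vertices are 1, 10. Add edge {1,10}.

Answer: 2 4
5 7
4 6
3 4
3 10
7 10
8 9
1 9
1 10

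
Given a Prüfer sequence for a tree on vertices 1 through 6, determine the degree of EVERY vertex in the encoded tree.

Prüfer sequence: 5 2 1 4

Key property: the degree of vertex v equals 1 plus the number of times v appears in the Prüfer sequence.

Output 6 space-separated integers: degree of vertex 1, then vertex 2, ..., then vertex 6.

Answer: 2 2 1 2 2 1

Derivation:
p_1 = 5: count[5] becomes 1
p_2 = 2: count[2] becomes 1
p_3 = 1: count[1] becomes 1
p_4 = 4: count[4] becomes 1
Degrees (1 + count): deg[1]=1+1=2, deg[2]=1+1=2, deg[3]=1+0=1, deg[4]=1+1=2, deg[5]=1+1=2, deg[6]=1+0=1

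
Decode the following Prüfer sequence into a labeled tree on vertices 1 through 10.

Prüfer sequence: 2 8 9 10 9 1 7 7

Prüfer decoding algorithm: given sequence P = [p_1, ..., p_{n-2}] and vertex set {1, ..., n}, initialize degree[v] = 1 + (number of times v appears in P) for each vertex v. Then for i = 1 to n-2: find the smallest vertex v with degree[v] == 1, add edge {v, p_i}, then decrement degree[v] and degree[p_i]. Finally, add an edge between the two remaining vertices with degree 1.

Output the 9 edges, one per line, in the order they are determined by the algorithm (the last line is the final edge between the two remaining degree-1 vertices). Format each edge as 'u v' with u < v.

Initial degrees: {1:2, 2:2, 3:1, 4:1, 5:1, 6:1, 7:3, 8:2, 9:3, 10:2}
Step 1: smallest deg-1 vertex = 3, p_1 = 2. Add edge {2,3}. Now deg[3]=0, deg[2]=1.
Step 2: smallest deg-1 vertex = 2, p_2 = 8. Add edge {2,8}. Now deg[2]=0, deg[8]=1.
Step 3: smallest deg-1 vertex = 4, p_3 = 9. Add edge {4,9}. Now deg[4]=0, deg[9]=2.
Step 4: smallest deg-1 vertex = 5, p_4 = 10. Add edge {5,10}. Now deg[5]=0, deg[10]=1.
Step 5: smallest deg-1 vertex = 6, p_5 = 9. Add edge {6,9}. Now deg[6]=0, deg[9]=1.
Step 6: smallest deg-1 vertex = 8, p_6 = 1. Add edge {1,8}. Now deg[8]=0, deg[1]=1.
Step 7: smallest deg-1 vertex = 1, p_7 = 7. Add edge {1,7}. Now deg[1]=0, deg[7]=2.
Step 8: smallest deg-1 vertex = 9, p_8 = 7. Add edge {7,9}. Now deg[9]=0, deg[7]=1.
Final: two remaining deg-1 vertices are 7, 10. Add edge {7,10}.

Answer: 2 3
2 8
4 9
5 10
6 9
1 8
1 7
7 9
7 10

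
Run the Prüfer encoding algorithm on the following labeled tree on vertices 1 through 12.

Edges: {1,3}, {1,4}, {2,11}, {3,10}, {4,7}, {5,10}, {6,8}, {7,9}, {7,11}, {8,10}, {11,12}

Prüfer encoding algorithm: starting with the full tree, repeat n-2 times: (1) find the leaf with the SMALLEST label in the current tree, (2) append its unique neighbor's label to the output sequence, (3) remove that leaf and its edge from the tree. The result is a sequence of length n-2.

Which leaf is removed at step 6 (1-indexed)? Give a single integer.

Answer: 10

Derivation:
Step 1: current leaves = {2,5,6,9,12}. Remove leaf 2 (neighbor: 11).
Step 2: current leaves = {5,6,9,12}. Remove leaf 5 (neighbor: 10).
Step 3: current leaves = {6,9,12}. Remove leaf 6 (neighbor: 8).
Step 4: current leaves = {8,9,12}. Remove leaf 8 (neighbor: 10).
Step 5: current leaves = {9,10,12}. Remove leaf 9 (neighbor: 7).
Step 6: current leaves = {10,12}. Remove leaf 10 (neighbor: 3).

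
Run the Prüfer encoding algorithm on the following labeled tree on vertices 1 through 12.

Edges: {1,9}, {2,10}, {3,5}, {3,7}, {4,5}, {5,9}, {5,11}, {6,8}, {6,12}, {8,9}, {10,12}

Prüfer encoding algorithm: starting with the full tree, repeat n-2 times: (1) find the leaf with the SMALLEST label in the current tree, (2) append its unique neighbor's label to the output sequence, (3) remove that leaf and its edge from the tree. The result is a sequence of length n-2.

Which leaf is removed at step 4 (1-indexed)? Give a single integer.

Step 1: current leaves = {1,2,4,7,11}. Remove leaf 1 (neighbor: 9).
Step 2: current leaves = {2,4,7,11}. Remove leaf 2 (neighbor: 10).
Step 3: current leaves = {4,7,10,11}. Remove leaf 4 (neighbor: 5).
Step 4: current leaves = {7,10,11}. Remove leaf 7 (neighbor: 3).

Answer: 7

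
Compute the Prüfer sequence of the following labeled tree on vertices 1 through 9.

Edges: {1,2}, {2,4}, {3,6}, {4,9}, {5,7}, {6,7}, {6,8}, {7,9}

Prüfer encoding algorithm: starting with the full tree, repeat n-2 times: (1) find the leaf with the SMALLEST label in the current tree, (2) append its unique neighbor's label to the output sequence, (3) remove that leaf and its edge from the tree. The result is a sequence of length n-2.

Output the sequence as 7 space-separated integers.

Answer: 2 4 6 9 7 6 7

Derivation:
Step 1: leaves = {1,3,5,8}. Remove smallest leaf 1, emit neighbor 2.
Step 2: leaves = {2,3,5,8}. Remove smallest leaf 2, emit neighbor 4.
Step 3: leaves = {3,4,5,8}. Remove smallest leaf 3, emit neighbor 6.
Step 4: leaves = {4,5,8}. Remove smallest leaf 4, emit neighbor 9.
Step 5: leaves = {5,8,9}. Remove smallest leaf 5, emit neighbor 7.
Step 6: leaves = {8,9}. Remove smallest leaf 8, emit neighbor 6.
Step 7: leaves = {6,9}. Remove smallest leaf 6, emit neighbor 7.
Done: 2 vertices remain (7, 9). Sequence = [2 4 6 9 7 6 7]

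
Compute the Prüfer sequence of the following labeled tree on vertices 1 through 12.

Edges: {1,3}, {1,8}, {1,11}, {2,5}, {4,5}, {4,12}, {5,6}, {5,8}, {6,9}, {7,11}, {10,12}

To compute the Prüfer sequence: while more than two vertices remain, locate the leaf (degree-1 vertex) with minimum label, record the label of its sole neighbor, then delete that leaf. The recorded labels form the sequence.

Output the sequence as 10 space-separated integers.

Step 1: leaves = {2,3,7,9,10}. Remove smallest leaf 2, emit neighbor 5.
Step 2: leaves = {3,7,9,10}. Remove smallest leaf 3, emit neighbor 1.
Step 3: leaves = {7,9,10}. Remove smallest leaf 7, emit neighbor 11.
Step 4: leaves = {9,10,11}. Remove smallest leaf 9, emit neighbor 6.
Step 5: leaves = {6,10,11}. Remove smallest leaf 6, emit neighbor 5.
Step 6: leaves = {10,11}. Remove smallest leaf 10, emit neighbor 12.
Step 7: leaves = {11,12}. Remove smallest leaf 11, emit neighbor 1.
Step 8: leaves = {1,12}. Remove smallest leaf 1, emit neighbor 8.
Step 9: leaves = {8,12}. Remove smallest leaf 8, emit neighbor 5.
Step 10: leaves = {5,12}. Remove smallest leaf 5, emit neighbor 4.
Done: 2 vertices remain (4, 12). Sequence = [5 1 11 6 5 12 1 8 5 4]

Answer: 5 1 11 6 5 12 1 8 5 4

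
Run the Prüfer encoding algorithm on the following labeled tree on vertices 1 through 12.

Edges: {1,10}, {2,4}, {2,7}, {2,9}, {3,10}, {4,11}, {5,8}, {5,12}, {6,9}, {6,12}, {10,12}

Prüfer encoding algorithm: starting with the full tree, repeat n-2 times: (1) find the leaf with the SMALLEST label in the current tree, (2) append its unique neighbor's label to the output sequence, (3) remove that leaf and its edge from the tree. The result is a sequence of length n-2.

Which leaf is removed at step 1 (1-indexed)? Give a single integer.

Step 1: current leaves = {1,3,7,8,11}. Remove leaf 1 (neighbor: 10).

Answer: 1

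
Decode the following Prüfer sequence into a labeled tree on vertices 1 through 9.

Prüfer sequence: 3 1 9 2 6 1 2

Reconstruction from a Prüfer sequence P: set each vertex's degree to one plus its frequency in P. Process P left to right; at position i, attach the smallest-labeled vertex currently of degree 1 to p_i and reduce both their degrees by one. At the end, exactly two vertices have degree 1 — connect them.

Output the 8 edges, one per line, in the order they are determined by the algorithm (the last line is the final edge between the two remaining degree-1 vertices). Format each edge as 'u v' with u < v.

Initial degrees: {1:3, 2:3, 3:2, 4:1, 5:1, 6:2, 7:1, 8:1, 9:2}
Step 1: smallest deg-1 vertex = 4, p_1 = 3. Add edge {3,4}. Now deg[4]=0, deg[3]=1.
Step 2: smallest deg-1 vertex = 3, p_2 = 1. Add edge {1,3}. Now deg[3]=0, deg[1]=2.
Step 3: smallest deg-1 vertex = 5, p_3 = 9. Add edge {5,9}. Now deg[5]=0, deg[9]=1.
Step 4: smallest deg-1 vertex = 7, p_4 = 2. Add edge {2,7}. Now deg[7]=0, deg[2]=2.
Step 5: smallest deg-1 vertex = 8, p_5 = 6. Add edge {6,8}. Now deg[8]=0, deg[6]=1.
Step 6: smallest deg-1 vertex = 6, p_6 = 1. Add edge {1,6}. Now deg[6]=0, deg[1]=1.
Step 7: smallest deg-1 vertex = 1, p_7 = 2. Add edge {1,2}. Now deg[1]=0, deg[2]=1.
Final: two remaining deg-1 vertices are 2, 9. Add edge {2,9}.

Answer: 3 4
1 3
5 9
2 7
6 8
1 6
1 2
2 9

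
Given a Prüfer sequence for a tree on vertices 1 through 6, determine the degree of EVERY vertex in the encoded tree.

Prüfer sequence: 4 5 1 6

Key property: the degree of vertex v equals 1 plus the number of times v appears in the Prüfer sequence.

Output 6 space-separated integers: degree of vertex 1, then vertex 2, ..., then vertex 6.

Answer: 2 1 1 2 2 2

Derivation:
p_1 = 4: count[4] becomes 1
p_2 = 5: count[5] becomes 1
p_3 = 1: count[1] becomes 1
p_4 = 6: count[6] becomes 1
Degrees (1 + count): deg[1]=1+1=2, deg[2]=1+0=1, deg[3]=1+0=1, deg[4]=1+1=2, deg[5]=1+1=2, deg[6]=1+1=2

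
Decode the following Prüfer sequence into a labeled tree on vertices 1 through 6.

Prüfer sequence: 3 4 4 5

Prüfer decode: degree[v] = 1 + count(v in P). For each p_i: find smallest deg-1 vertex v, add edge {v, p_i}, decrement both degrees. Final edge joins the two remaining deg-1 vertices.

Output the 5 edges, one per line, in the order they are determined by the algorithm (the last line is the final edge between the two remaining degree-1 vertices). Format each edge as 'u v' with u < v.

Answer: 1 3
2 4
3 4
4 5
5 6

Derivation:
Initial degrees: {1:1, 2:1, 3:2, 4:3, 5:2, 6:1}
Step 1: smallest deg-1 vertex = 1, p_1 = 3. Add edge {1,3}. Now deg[1]=0, deg[3]=1.
Step 2: smallest deg-1 vertex = 2, p_2 = 4. Add edge {2,4}. Now deg[2]=0, deg[4]=2.
Step 3: smallest deg-1 vertex = 3, p_3 = 4. Add edge {3,4}. Now deg[3]=0, deg[4]=1.
Step 4: smallest deg-1 vertex = 4, p_4 = 5. Add edge {4,5}. Now deg[4]=0, deg[5]=1.
Final: two remaining deg-1 vertices are 5, 6. Add edge {5,6}.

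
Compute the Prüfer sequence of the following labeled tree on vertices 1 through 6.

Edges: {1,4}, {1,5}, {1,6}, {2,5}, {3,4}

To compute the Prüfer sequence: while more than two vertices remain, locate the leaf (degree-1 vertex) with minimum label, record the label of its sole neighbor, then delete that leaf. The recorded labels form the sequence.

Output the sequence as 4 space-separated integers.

Step 1: leaves = {2,3,6}. Remove smallest leaf 2, emit neighbor 5.
Step 2: leaves = {3,5,6}. Remove smallest leaf 3, emit neighbor 4.
Step 3: leaves = {4,5,6}. Remove smallest leaf 4, emit neighbor 1.
Step 4: leaves = {5,6}. Remove smallest leaf 5, emit neighbor 1.
Done: 2 vertices remain (1, 6). Sequence = [5 4 1 1]

Answer: 5 4 1 1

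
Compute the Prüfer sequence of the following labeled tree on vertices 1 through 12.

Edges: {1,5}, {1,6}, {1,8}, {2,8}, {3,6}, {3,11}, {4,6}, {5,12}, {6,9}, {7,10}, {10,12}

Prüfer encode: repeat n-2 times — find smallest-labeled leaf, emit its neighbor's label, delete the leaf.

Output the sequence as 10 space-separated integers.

Step 1: leaves = {2,4,7,9,11}. Remove smallest leaf 2, emit neighbor 8.
Step 2: leaves = {4,7,8,9,11}. Remove smallest leaf 4, emit neighbor 6.
Step 3: leaves = {7,8,9,11}. Remove smallest leaf 7, emit neighbor 10.
Step 4: leaves = {8,9,10,11}. Remove smallest leaf 8, emit neighbor 1.
Step 5: leaves = {9,10,11}. Remove smallest leaf 9, emit neighbor 6.
Step 6: leaves = {10,11}. Remove smallest leaf 10, emit neighbor 12.
Step 7: leaves = {11,12}. Remove smallest leaf 11, emit neighbor 3.
Step 8: leaves = {3,12}. Remove smallest leaf 3, emit neighbor 6.
Step 9: leaves = {6,12}. Remove smallest leaf 6, emit neighbor 1.
Step 10: leaves = {1,12}. Remove smallest leaf 1, emit neighbor 5.
Done: 2 vertices remain (5, 12). Sequence = [8 6 10 1 6 12 3 6 1 5]

Answer: 8 6 10 1 6 12 3 6 1 5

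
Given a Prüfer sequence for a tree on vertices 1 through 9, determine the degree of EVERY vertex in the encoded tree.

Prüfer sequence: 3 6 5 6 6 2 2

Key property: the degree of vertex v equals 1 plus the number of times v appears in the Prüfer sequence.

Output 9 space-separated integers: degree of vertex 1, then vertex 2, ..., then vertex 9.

Answer: 1 3 2 1 2 4 1 1 1

Derivation:
p_1 = 3: count[3] becomes 1
p_2 = 6: count[6] becomes 1
p_3 = 5: count[5] becomes 1
p_4 = 6: count[6] becomes 2
p_5 = 6: count[6] becomes 3
p_6 = 2: count[2] becomes 1
p_7 = 2: count[2] becomes 2
Degrees (1 + count): deg[1]=1+0=1, deg[2]=1+2=3, deg[3]=1+1=2, deg[4]=1+0=1, deg[5]=1+1=2, deg[6]=1+3=4, deg[7]=1+0=1, deg[8]=1+0=1, deg[9]=1+0=1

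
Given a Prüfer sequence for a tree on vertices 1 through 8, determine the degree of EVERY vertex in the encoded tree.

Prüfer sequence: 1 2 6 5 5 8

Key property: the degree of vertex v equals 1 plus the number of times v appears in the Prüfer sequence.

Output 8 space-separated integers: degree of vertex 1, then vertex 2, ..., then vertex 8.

Answer: 2 2 1 1 3 2 1 2

Derivation:
p_1 = 1: count[1] becomes 1
p_2 = 2: count[2] becomes 1
p_3 = 6: count[6] becomes 1
p_4 = 5: count[5] becomes 1
p_5 = 5: count[5] becomes 2
p_6 = 8: count[8] becomes 1
Degrees (1 + count): deg[1]=1+1=2, deg[2]=1+1=2, deg[3]=1+0=1, deg[4]=1+0=1, deg[5]=1+2=3, deg[6]=1+1=2, deg[7]=1+0=1, deg[8]=1+1=2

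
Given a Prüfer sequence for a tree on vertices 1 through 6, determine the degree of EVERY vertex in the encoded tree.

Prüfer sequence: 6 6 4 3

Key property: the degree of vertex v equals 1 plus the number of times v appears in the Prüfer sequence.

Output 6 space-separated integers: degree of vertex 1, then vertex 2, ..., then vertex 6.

p_1 = 6: count[6] becomes 1
p_2 = 6: count[6] becomes 2
p_3 = 4: count[4] becomes 1
p_4 = 3: count[3] becomes 1
Degrees (1 + count): deg[1]=1+0=1, deg[2]=1+0=1, deg[3]=1+1=2, deg[4]=1+1=2, deg[5]=1+0=1, deg[6]=1+2=3

Answer: 1 1 2 2 1 3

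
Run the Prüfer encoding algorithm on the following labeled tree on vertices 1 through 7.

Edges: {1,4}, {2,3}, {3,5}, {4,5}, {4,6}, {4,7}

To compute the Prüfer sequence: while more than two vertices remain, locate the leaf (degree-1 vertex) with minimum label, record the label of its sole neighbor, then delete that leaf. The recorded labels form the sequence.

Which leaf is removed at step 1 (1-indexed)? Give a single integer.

Step 1: current leaves = {1,2,6,7}. Remove leaf 1 (neighbor: 4).

Answer: 1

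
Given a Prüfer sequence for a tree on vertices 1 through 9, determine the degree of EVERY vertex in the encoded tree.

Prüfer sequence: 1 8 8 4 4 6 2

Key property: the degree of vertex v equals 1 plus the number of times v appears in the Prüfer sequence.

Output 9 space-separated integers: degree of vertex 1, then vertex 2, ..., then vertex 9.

p_1 = 1: count[1] becomes 1
p_2 = 8: count[8] becomes 1
p_3 = 8: count[8] becomes 2
p_4 = 4: count[4] becomes 1
p_5 = 4: count[4] becomes 2
p_6 = 6: count[6] becomes 1
p_7 = 2: count[2] becomes 1
Degrees (1 + count): deg[1]=1+1=2, deg[2]=1+1=2, deg[3]=1+0=1, deg[4]=1+2=3, deg[5]=1+0=1, deg[6]=1+1=2, deg[7]=1+0=1, deg[8]=1+2=3, deg[9]=1+0=1

Answer: 2 2 1 3 1 2 1 3 1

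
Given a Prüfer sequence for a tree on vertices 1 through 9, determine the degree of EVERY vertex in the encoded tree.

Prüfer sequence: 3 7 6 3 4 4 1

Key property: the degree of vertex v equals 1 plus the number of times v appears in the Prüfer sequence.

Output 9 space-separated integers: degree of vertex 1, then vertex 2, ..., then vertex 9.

Answer: 2 1 3 3 1 2 2 1 1

Derivation:
p_1 = 3: count[3] becomes 1
p_2 = 7: count[7] becomes 1
p_3 = 6: count[6] becomes 1
p_4 = 3: count[3] becomes 2
p_5 = 4: count[4] becomes 1
p_6 = 4: count[4] becomes 2
p_7 = 1: count[1] becomes 1
Degrees (1 + count): deg[1]=1+1=2, deg[2]=1+0=1, deg[3]=1+2=3, deg[4]=1+2=3, deg[5]=1+0=1, deg[6]=1+1=2, deg[7]=1+1=2, deg[8]=1+0=1, deg[9]=1+0=1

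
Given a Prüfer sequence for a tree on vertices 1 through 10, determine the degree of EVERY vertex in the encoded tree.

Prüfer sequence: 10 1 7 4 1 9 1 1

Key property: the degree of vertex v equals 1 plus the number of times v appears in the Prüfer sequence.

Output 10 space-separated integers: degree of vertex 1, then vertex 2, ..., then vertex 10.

p_1 = 10: count[10] becomes 1
p_2 = 1: count[1] becomes 1
p_3 = 7: count[7] becomes 1
p_4 = 4: count[4] becomes 1
p_5 = 1: count[1] becomes 2
p_6 = 9: count[9] becomes 1
p_7 = 1: count[1] becomes 3
p_8 = 1: count[1] becomes 4
Degrees (1 + count): deg[1]=1+4=5, deg[2]=1+0=1, deg[3]=1+0=1, deg[4]=1+1=2, deg[5]=1+0=1, deg[6]=1+0=1, deg[7]=1+1=2, deg[8]=1+0=1, deg[9]=1+1=2, deg[10]=1+1=2

Answer: 5 1 1 2 1 1 2 1 2 2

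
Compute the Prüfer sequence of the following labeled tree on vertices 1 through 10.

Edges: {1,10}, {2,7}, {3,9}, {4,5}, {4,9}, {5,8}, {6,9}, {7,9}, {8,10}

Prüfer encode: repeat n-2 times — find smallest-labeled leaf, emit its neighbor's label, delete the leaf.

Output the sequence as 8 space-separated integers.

Step 1: leaves = {1,2,3,6}. Remove smallest leaf 1, emit neighbor 10.
Step 2: leaves = {2,3,6,10}. Remove smallest leaf 2, emit neighbor 7.
Step 3: leaves = {3,6,7,10}. Remove smallest leaf 3, emit neighbor 9.
Step 4: leaves = {6,7,10}. Remove smallest leaf 6, emit neighbor 9.
Step 5: leaves = {7,10}. Remove smallest leaf 7, emit neighbor 9.
Step 6: leaves = {9,10}. Remove smallest leaf 9, emit neighbor 4.
Step 7: leaves = {4,10}. Remove smallest leaf 4, emit neighbor 5.
Step 8: leaves = {5,10}. Remove smallest leaf 5, emit neighbor 8.
Done: 2 vertices remain (8, 10). Sequence = [10 7 9 9 9 4 5 8]

Answer: 10 7 9 9 9 4 5 8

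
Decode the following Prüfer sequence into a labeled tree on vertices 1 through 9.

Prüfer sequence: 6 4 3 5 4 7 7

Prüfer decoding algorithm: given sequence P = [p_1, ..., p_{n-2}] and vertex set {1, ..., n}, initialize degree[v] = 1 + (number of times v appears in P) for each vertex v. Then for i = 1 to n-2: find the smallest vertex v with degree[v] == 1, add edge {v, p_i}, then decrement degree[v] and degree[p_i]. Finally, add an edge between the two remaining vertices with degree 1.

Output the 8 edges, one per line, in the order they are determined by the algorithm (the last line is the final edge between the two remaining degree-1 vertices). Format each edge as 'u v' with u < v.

Initial degrees: {1:1, 2:1, 3:2, 4:3, 5:2, 6:2, 7:3, 8:1, 9:1}
Step 1: smallest deg-1 vertex = 1, p_1 = 6. Add edge {1,6}. Now deg[1]=0, deg[6]=1.
Step 2: smallest deg-1 vertex = 2, p_2 = 4. Add edge {2,4}. Now deg[2]=0, deg[4]=2.
Step 3: smallest deg-1 vertex = 6, p_3 = 3. Add edge {3,6}. Now deg[6]=0, deg[3]=1.
Step 4: smallest deg-1 vertex = 3, p_4 = 5. Add edge {3,5}. Now deg[3]=0, deg[5]=1.
Step 5: smallest deg-1 vertex = 5, p_5 = 4. Add edge {4,5}. Now deg[5]=0, deg[4]=1.
Step 6: smallest deg-1 vertex = 4, p_6 = 7. Add edge {4,7}. Now deg[4]=0, deg[7]=2.
Step 7: smallest deg-1 vertex = 8, p_7 = 7. Add edge {7,8}. Now deg[8]=0, deg[7]=1.
Final: two remaining deg-1 vertices are 7, 9. Add edge {7,9}.

Answer: 1 6
2 4
3 6
3 5
4 5
4 7
7 8
7 9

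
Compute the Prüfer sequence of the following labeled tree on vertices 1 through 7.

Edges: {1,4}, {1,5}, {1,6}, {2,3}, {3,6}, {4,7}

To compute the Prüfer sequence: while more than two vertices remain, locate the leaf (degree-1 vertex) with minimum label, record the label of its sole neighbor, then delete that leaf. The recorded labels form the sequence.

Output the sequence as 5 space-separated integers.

Step 1: leaves = {2,5,7}. Remove smallest leaf 2, emit neighbor 3.
Step 2: leaves = {3,5,7}. Remove smallest leaf 3, emit neighbor 6.
Step 3: leaves = {5,6,7}. Remove smallest leaf 5, emit neighbor 1.
Step 4: leaves = {6,7}. Remove smallest leaf 6, emit neighbor 1.
Step 5: leaves = {1,7}. Remove smallest leaf 1, emit neighbor 4.
Done: 2 vertices remain (4, 7). Sequence = [3 6 1 1 4]

Answer: 3 6 1 1 4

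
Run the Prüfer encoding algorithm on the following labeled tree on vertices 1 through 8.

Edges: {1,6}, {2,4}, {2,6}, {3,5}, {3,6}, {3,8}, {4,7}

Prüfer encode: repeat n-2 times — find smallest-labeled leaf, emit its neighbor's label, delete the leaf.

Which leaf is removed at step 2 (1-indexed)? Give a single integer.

Step 1: current leaves = {1,5,7,8}. Remove leaf 1 (neighbor: 6).
Step 2: current leaves = {5,7,8}. Remove leaf 5 (neighbor: 3).

Answer: 5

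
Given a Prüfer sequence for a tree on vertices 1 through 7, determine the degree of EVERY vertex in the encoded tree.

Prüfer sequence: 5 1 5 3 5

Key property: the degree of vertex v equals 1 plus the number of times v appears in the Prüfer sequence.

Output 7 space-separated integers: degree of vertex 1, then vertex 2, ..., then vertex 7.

p_1 = 5: count[5] becomes 1
p_2 = 1: count[1] becomes 1
p_3 = 5: count[5] becomes 2
p_4 = 3: count[3] becomes 1
p_5 = 5: count[5] becomes 3
Degrees (1 + count): deg[1]=1+1=2, deg[2]=1+0=1, deg[3]=1+1=2, deg[4]=1+0=1, deg[5]=1+3=4, deg[6]=1+0=1, deg[7]=1+0=1

Answer: 2 1 2 1 4 1 1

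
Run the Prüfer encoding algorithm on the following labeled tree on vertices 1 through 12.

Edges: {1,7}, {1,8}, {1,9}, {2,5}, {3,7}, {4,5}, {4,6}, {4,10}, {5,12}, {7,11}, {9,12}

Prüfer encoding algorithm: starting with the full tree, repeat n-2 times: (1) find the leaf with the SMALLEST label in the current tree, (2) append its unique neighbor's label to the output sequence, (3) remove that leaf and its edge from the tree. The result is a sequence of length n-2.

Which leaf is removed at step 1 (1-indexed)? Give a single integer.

Answer: 2

Derivation:
Step 1: current leaves = {2,3,6,8,10,11}. Remove leaf 2 (neighbor: 5).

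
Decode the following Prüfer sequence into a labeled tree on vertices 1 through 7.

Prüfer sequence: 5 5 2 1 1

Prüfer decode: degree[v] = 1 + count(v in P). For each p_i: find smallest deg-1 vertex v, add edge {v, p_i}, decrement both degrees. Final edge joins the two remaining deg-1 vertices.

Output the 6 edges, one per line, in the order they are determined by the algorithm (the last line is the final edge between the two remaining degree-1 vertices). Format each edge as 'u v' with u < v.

Initial degrees: {1:3, 2:2, 3:1, 4:1, 5:3, 6:1, 7:1}
Step 1: smallest deg-1 vertex = 3, p_1 = 5. Add edge {3,5}. Now deg[3]=0, deg[5]=2.
Step 2: smallest deg-1 vertex = 4, p_2 = 5. Add edge {4,5}. Now deg[4]=0, deg[5]=1.
Step 3: smallest deg-1 vertex = 5, p_3 = 2. Add edge {2,5}. Now deg[5]=0, deg[2]=1.
Step 4: smallest deg-1 vertex = 2, p_4 = 1. Add edge {1,2}. Now deg[2]=0, deg[1]=2.
Step 5: smallest deg-1 vertex = 6, p_5 = 1. Add edge {1,6}. Now deg[6]=0, deg[1]=1.
Final: two remaining deg-1 vertices are 1, 7. Add edge {1,7}.

Answer: 3 5
4 5
2 5
1 2
1 6
1 7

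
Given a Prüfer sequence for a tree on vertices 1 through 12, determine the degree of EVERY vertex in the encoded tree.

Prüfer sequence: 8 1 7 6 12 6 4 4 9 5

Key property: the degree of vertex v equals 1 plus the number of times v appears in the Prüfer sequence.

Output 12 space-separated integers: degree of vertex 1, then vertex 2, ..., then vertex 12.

p_1 = 8: count[8] becomes 1
p_2 = 1: count[1] becomes 1
p_3 = 7: count[7] becomes 1
p_4 = 6: count[6] becomes 1
p_5 = 12: count[12] becomes 1
p_6 = 6: count[6] becomes 2
p_7 = 4: count[4] becomes 1
p_8 = 4: count[4] becomes 2
p_9 = 9: count[9] becomes 1
p_10 = 5: count[5] becomes 1
Degrees (1 + count): deg[1]=1+1=2, deg[2]=1+0=1, deg[3]=1+0=1, deg[4]=1+2=3, deg[5]=1+1=2, deg[6]=1+2=3, deg[7]=1+1=2, deg[8]=1+1=2, deg[9]=1+1=2, deg[10]=1+0=1, deg[11]=1+0=1, deg[12]=1+1=2

Answer: 2 1 1 3 2 3 2 2 2 1 1 2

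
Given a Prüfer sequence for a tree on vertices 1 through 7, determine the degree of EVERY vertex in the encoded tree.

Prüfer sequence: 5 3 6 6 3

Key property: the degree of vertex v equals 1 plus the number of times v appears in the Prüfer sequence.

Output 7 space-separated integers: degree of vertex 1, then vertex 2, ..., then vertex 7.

p_1 = 5: count[5] becomes 1
p_2 = 3: count[3] becomes 1
p_3 = 6: count[6] becomes 1
p_4 = 6: count[6] becomes 2
p_5 = 3: count[3] becomes 2
Degrees (1 + count): deg[1]=1+0=1, deg[2]=1+0=1, deg[3]=1+2=3, deg[4]=1+0=1, deg[5]=1+1=2, deg[6]=1+2=3, deg[7]=1+0=1

Answer: 1 1 3 1 2 3 1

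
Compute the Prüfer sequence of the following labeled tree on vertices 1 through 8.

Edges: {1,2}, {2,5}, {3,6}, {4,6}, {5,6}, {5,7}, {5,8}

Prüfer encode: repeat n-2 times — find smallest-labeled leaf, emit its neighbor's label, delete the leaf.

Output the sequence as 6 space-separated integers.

Answer: 2 5 6 6 5 5

Derivation:
Step 1: leaves = {1,3,4,7,8}. Remove smallest leaf 1, emit neighbor 2.
Step 2: leaves = {2,3,4,7,8}. Remove smallest leaf 2, emit neighbor 5.
Step 3: leaves = {3,4,7,8}. Remove smallest leaf 3, emit neighbor 6.
Step 4: leaves = {4,7,8}. Remove smallest leaf 4, emit neighbor 6.
Step 5: leaves = {6,7,8}. Remove smallest leaf 6, emit neighbor 5.
Step 6: leaves = {7,8}. Remove smallest leaf 7, emit neighbor 5.
Done: 2 vertices remain (5, 8). Sequence = [2 5 6 6 5 5]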